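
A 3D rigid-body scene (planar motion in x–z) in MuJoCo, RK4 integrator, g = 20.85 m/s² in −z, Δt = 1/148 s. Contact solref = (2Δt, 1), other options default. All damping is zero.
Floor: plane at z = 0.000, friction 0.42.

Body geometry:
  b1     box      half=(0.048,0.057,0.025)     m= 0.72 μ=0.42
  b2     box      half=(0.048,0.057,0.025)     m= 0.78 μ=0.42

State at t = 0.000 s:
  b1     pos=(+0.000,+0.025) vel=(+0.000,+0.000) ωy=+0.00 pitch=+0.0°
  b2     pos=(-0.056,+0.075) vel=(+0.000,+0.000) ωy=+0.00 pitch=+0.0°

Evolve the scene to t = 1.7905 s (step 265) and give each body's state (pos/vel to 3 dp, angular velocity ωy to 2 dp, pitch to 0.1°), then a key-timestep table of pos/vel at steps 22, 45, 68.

State at t = 1.7905 s:
  b1     pos=(+0.000,+0.025) vel=(+0.000,+0.000) ωy=+0.00 pitch=+0.0°
  b2     pos=(-0.103,+0.048) vel=(+0.000,+0.000) ωy=+0.00 pitch=-90.0°

Key-timestep trajectory:
   step    t(s)  b1.x    b1.z    b1.vx   b1.vz   b2.x    b2.z    b2.vx   b2.vz 
     22  0.1486   +0.000  +0.025  +0.000  +0.000   -0.086  +0.051  -0.434  +0.057
     45  0.3041   +0.000  +0.025  +0.000  +0.000   -0.118  +0.053  +0.053  -0.010
     68  0.4595   +0.000  +0.025  +0.000  +0.000   -0.100  +0.049  -0.159  -0.065


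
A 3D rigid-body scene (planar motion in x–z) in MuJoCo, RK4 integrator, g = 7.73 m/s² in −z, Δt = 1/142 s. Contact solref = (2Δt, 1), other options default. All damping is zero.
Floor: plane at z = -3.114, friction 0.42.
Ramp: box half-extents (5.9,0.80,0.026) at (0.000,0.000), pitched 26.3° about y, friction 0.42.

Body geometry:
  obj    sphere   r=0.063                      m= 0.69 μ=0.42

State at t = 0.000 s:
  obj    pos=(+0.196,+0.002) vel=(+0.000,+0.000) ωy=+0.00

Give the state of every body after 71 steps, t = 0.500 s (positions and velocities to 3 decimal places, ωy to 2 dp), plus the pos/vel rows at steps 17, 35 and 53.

State at t = 0.500 s:
  obj    pos=(+0.470,-0.133) vel=(+1.097,-0.542) ωy=+19.41

Key-timestep trajectory:
   step    t(s)  obj.x    obj.z    obj.vx   obj.vz 
     17  0.1197   +0.212  -0.005  +0.263  -0.130
     35  0.2465   +0.263  -0.031  +0.541  -0.267
     53  0.3732   +0.349  -0.073  +0.819  -0.405


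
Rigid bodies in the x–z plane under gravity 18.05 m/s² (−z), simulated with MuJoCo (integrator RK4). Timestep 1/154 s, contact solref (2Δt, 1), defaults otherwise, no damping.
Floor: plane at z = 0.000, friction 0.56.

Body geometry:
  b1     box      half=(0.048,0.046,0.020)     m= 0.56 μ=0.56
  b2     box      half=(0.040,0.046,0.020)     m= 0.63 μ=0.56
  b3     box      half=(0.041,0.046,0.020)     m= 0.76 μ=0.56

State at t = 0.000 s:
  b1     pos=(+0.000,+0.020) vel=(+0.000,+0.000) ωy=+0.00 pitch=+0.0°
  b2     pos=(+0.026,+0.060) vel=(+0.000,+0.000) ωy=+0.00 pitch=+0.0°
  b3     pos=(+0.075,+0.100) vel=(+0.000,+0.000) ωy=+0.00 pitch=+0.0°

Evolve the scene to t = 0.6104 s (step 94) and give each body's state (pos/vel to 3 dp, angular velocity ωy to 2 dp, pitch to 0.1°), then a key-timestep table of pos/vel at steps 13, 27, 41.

State at t = 0.6104 s:
  b1     pos=(+0.000,+0.020) vel=(+0.000,+0.000) ωy=+0.00 pitch=+0.0°
  b2     pos=(+0.026,+0.060) vel=(+0.000,+0.000) ωy=+0.00 pitch=+0.0°
  b3     pos=(+0.092,+0.041) vel=(+0.000,+0.000) ωy=+0.00 pitch=+90.0°

Key-timestep trajectory:
   step    t(s)  b1.x    b1.z    b1.vx   b1.vz   b2.x    b2.z    b2.vx   b2.vz   b3.x    b3.z    b3.vx   b3.vz 
     13  0.0844   +0.000  +0.020  +0.000  +0.001   +0.026  +0.060  -0.001  +0.002   +0.085  +0.091  +0.212  -0.279
     27  0.1753   +0.000  +0.020  +0.000  +0.000   +0.026  +0.060  +0.000  +0.000   +0.098  +0.038  -0.126  +0.205
     41  0.2662   +0.000  +0.020  +0.000  +0.000   +0.026  +0.060  +0.000  +0.000   +0.092  +0.041  +0.069  -0.008


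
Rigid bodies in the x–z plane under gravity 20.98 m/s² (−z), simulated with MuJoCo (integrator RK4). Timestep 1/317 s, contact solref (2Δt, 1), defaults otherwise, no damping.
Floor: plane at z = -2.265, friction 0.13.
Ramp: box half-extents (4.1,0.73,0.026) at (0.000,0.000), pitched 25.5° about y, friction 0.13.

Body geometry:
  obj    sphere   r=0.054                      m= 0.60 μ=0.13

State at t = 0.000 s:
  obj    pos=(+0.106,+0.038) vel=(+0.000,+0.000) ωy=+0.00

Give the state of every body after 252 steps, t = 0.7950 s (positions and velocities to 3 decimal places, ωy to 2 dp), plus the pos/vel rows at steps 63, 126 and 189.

State at t = 0.7950 s:
  obj    pos=(+1.980,-0.856) vel=(+4.708,-2.269) ωy=+90.43

Key-timestep trajectory:
   step    t(s)  obj.x    obj.z    obj.vx   obj.vz 
     63  0.1987   +0.223  -0.018  +1.182  -0.553
    126  0.3975   +0.575  -0.185  +2.362  -1.112
    189  0.5962   +1.160  -0.465  +3.536  -1.687


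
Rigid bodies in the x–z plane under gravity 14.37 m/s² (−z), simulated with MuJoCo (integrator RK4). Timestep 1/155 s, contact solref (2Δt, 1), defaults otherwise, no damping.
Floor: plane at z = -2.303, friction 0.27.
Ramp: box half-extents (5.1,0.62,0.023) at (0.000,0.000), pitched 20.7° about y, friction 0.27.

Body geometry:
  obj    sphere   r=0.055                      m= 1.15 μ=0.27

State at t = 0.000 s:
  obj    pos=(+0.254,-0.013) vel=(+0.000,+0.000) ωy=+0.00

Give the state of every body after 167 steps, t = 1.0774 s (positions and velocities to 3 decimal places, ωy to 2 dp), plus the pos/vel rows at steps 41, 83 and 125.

State at t = 1.0774 s:
  obj    pos=(+2.224,-0.757) vel=(+3.657,-1.382) ωy=+71.06

Key-timestep trajectory:
   step    t(s)  obj.x    obj.z    obj.vx   obj.vz 
     41  0.2645   +0.373  -0.058  +0.898  -0.339
     83  0.5355   +0.741  -0.197  +1.818  -0.687
    125  0.8065   +1.358  -0.430  +2.737  -1.034


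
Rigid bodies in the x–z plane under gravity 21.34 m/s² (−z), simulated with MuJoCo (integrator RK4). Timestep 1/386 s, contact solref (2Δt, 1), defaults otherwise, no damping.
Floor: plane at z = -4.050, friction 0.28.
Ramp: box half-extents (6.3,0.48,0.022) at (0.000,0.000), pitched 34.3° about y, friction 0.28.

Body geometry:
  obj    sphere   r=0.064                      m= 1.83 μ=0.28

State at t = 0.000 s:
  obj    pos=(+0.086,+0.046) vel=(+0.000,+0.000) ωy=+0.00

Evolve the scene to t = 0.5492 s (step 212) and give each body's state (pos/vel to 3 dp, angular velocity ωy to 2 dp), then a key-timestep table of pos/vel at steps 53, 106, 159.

State at t = 0.5492 s:
  obj    pos=(+1.156,-0.685) vel=(+3.898,-2.659) ωy=+73.70

Key-timestep trajectory:
   step    t(s)  obj.x    obj.z    obj.vx   obj.vz 
     53  0.1373   +0.153  +0.000  +0.975  -0.665
    106  0.2746   +0.354  -0.137  +1.949  -1.329
    159  0.4119   +0.688  -0.365  +2.923  -1.994


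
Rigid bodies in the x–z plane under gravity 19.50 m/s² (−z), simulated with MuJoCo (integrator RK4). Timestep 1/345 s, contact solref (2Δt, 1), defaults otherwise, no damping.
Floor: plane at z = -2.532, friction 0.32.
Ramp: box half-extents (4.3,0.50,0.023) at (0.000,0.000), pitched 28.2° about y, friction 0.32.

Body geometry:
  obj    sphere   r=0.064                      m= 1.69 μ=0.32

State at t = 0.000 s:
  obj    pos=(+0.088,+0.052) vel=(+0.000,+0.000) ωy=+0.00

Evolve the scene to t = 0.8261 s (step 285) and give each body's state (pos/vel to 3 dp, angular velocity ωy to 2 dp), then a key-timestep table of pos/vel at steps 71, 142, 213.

State at t = 0.8261 s:
  obj    pos=(+2.067,-1.010) vel=(+4.792,-2.569) ωy=+84.95

Key-timestep trajectory:
   step    t(s)  obj.x    obj.z    obj.vx   obj.vz 
     71  0.2058   +0.211  -0.014  +1.194  -0.640
    142  0.4116   +0.579  -0.212  +2.388  -1.280
    213  0.6174   +1.194  -0.541  +3.581  -1.920


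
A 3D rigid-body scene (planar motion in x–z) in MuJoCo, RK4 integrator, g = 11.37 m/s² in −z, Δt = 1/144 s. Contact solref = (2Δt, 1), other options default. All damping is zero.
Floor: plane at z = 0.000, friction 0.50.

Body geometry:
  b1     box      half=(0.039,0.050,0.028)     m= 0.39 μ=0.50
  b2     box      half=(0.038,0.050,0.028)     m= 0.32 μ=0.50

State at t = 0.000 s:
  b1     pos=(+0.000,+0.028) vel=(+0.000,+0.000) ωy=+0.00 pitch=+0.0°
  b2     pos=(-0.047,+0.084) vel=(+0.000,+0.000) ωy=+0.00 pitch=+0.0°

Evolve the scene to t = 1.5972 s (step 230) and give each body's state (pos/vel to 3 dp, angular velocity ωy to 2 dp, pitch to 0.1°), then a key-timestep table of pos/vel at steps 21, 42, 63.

State at t = 1.5972 s:
  b1     pos=(+0.000,+0.028) vel=(+0.000,+0.000) ωy=+0.00 pitch=+0.0°
  b2     pos=(-0.086,+0.038) vel=(+0.000,+0.000) ωy=+0.00 pitch=-90.0°

Key-timestep trajectory:
   step    t(s)  b1.x    b1.z    b1.vx   b1.vz   b2.x    b2.z    b2.vx   b2.vz 
     21  0.1458   +0.000  +0.028  +0.000  +0.000   -0.066  +0.068  -0.239  -0.424
     42  0.2917   +0.000  +0.028  +0.000  +0.000   -0.099  +0.045  -0.035  +0.014
     63  0.4375   +0.000  +0.028  +0.000  +0.000   -0.083  +0.039  -0.001  +0.043


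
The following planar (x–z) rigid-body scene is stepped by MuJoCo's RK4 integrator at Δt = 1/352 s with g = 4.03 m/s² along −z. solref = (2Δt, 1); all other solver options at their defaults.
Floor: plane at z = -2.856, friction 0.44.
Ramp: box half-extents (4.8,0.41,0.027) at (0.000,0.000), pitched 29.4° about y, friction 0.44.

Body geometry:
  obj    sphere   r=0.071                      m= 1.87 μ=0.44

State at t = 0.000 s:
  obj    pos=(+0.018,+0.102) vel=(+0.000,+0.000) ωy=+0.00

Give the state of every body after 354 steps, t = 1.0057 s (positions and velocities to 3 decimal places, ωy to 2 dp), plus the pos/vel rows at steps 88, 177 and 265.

State at t = 1.0057 s:
  obj    pos=(+0.641,-0.249) vel=(+1.238,-0.698) ωy=+20.01

Key-timestep trajectory:
   step    t(s)  obj.x    obj.z    obj.vx   obj.vz 
     88  0.2500   +0.057  +0.081  +0.308  -0.173
    177  0.5028   +0.174  +0.015  +0.619  -0.349
    265  0.7528   +0.367  -0.094  +0.927  -0.522


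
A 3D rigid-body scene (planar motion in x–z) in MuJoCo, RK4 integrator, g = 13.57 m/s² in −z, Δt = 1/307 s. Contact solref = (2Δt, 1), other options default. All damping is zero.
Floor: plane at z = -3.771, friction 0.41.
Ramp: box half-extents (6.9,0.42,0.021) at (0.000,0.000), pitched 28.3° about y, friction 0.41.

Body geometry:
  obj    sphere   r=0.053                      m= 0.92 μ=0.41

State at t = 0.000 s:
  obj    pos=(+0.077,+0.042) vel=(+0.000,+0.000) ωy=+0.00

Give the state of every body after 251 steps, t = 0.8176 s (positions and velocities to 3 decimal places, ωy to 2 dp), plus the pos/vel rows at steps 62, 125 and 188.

State at t = 0.8176 s:
  obj    pos=(+1.430,-0.686) vel=(+3.308,-1.781) ωy=+70.88

Key-timestep trajectory:
   step    t(s)  obj.x    obj.z    obj.vx   obj.vz 
     62  0.2020   +0.160  -0.002  +0.817  -0.440
    125  0.4072   +0.413  -0.138  +1.647  -0.887
    188  0.6124   +0.836  -0.366  +2.478  -1.334


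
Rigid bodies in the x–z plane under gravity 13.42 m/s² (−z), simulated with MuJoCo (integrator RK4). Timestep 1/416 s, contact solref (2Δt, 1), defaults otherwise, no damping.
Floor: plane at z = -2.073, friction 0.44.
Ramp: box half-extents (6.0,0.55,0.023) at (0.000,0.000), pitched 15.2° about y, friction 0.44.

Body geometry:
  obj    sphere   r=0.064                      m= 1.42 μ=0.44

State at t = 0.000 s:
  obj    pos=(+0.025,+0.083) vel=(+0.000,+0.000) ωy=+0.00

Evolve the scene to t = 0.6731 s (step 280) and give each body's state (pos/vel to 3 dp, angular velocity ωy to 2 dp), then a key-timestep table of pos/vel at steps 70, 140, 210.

State at t = 0.6731 s:
  obj    pos=(+0.575,-0.066) vel=(+1.632,-0.444) ωy=+26.43

Key-timestep trajectory:
   step    t(s)  obj.x    obj.z    obj.vx   obj.vz 
     70  0.1683   +0.059  +0.074  +0.408  -0.111
    140  0.3365   +0.162  +0.046  +0.816  -0.222
    210  0.5048   +0.334  -0.001  +1.224  -0.333


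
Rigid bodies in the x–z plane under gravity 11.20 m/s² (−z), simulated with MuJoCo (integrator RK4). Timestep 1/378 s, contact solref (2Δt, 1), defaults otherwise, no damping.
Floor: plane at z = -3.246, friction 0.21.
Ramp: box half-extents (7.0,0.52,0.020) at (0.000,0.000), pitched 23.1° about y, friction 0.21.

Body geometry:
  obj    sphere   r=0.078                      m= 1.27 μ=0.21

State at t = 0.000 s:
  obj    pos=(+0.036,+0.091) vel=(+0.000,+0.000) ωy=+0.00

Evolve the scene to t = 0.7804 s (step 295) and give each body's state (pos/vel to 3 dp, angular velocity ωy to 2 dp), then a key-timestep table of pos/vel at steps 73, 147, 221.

State at t = 0.7804 s:
  obj    pos=(+0.915,-0.284) vel=(+2.253,-0.961) ωy=+31.40

Key-timestep trajectory:
   step    t(s)  obj.x    obj.z    obj.vx   obj.vz 
     73  0.1931   +0.090  +0.068  +0.558  -0.238
    147  0.3889   +0.254  -0.002  +1.123  -0.479
    221  0.5847   +0.530  -0.119  +1.688  -0.720


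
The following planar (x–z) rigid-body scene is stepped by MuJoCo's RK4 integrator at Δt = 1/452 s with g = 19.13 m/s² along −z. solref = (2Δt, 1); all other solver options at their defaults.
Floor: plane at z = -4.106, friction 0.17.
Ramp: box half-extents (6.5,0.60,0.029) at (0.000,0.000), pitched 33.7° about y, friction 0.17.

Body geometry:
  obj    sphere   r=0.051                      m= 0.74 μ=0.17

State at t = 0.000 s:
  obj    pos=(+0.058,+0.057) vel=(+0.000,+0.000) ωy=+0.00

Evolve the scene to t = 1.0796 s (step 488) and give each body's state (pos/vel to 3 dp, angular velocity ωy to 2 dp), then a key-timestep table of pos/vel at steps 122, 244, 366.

State at t = 1.0796 s:
  obj    pos=(+3.897,-2.503) vel=(+7.116,-4.721) ωy=+143.11

Key-timestep trajectory:
   step    t(s)  obj.x    obj.z    obj.vx   obj.vz 
    122  0.2699   +0.299  -0.103  +1.778  -1.189
    244  0.5398   +1.019  -0.583  +3.558  -2.365
    366  0.8097   +2.218  -1.383  +5.349  -3.517


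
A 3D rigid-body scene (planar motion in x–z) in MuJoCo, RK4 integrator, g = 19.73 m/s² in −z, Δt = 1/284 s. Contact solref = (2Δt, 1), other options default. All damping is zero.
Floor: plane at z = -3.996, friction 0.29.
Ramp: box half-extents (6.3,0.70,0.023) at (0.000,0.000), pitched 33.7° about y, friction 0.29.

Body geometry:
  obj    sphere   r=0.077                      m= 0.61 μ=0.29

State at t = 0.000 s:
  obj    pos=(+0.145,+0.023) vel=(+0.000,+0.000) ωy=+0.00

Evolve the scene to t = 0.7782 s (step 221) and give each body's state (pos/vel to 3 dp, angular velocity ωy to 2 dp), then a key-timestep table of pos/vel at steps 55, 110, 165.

State at t = 0.7782 s:
  obj    pos=(+2.115,-1.290) vel=(+5.063,-3.376) ωy=+79.01

Key-timestep trajectory:
   step    t(s)  obj.x    obj.z    obj.vx   obj.vz 
     55  0.1937   +0.267  -0.058  +1.260  -0.840
    110  0.3873   +0.633  -0.302  +2.520  -1.681
    165  0.5810   +1.243  -0.709  +3.780  -2.521


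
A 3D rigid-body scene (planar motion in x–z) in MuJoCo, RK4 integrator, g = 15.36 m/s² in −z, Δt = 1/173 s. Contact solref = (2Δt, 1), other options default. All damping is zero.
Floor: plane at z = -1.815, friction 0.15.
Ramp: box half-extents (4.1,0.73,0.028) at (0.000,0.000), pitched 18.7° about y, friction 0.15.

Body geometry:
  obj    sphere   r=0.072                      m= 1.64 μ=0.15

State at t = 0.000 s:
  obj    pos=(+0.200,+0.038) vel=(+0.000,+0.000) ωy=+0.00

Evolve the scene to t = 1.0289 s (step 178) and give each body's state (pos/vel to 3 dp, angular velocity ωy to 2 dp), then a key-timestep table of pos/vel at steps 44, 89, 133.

State at t = 1.0289 s:
  obj    pos=(+1.964,-0.559) vel=(+3.428,-1.160) ωy=+50.25

Key-timestep trajectory:
   step    t(s)  obj.x    obj.z    obj.vx   obj.vz 
     44  0.2543   +0.308  +0.001  +0.848  -0.287
     89  0.5145   +0.641  -0.111  +1.714  -0.580
    133  0.7688   +1.185  -0.295  +2.562  -0.867


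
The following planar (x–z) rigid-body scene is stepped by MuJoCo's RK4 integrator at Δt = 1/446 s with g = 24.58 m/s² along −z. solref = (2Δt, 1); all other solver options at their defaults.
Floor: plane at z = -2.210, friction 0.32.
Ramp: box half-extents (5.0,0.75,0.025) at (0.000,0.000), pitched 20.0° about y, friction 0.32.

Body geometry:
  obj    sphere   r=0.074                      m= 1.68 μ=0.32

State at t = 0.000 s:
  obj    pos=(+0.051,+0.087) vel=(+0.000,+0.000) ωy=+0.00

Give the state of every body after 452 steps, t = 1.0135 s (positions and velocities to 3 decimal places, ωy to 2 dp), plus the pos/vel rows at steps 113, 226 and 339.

State at t = 1.0135 s:
  obj    pos=(+2.949,-0.968) vel=(+5.719,-2.081) ωy=+82.23

Key-timestep trajectory:
   step    t(s)  obj.x    obj.z    obj.vx   obj.vz 
    113  0.2534   +0.232  +0.021  +1.430  -0.520
    226  0.5067   +0.775  -0.177  +2.859  -1.041
    339  0.7601   +1.681  -0.507  +4.289  -1.561


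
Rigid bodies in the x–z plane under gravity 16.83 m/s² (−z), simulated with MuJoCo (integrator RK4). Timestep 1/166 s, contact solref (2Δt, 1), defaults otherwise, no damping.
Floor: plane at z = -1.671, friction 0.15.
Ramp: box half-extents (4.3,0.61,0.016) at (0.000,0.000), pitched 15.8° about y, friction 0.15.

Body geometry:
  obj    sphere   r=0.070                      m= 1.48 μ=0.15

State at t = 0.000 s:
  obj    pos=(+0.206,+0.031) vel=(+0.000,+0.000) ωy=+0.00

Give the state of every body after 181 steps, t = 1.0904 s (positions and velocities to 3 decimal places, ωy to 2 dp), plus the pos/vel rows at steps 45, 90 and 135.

State at t = 1.0904 s:
  obj    pos=(+2.078,-0.499) vel=(+3.434,-0.972) ωy=+50.98

Key-timestep trajectory:
   step    t(s)  obj.x    obj.z    obj.vx   obj.vz 
     45  0.2711   +0.322  -0.002  +0.854  -0.242
     90  0.5422   +0.669  -0.100  +1.708  -0.483
    135  0.8133   +1.248  -0.264  +2.562  -0.725


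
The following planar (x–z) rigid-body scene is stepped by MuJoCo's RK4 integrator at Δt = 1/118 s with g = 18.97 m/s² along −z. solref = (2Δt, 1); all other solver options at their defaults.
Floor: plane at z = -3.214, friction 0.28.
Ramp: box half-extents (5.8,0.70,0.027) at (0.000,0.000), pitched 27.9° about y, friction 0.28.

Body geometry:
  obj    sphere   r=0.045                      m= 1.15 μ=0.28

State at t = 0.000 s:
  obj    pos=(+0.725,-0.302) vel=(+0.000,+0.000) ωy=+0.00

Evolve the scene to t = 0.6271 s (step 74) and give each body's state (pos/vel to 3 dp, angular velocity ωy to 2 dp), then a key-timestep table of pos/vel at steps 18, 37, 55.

State at t = 0.6271 s:
  obj    pos=(+1.827,-0.886) vel=(+3.514,-1.860) ωy=+88.31

Key-timestep trajectory:
   step    t(s)  obj.x    obj.z    obj.vx   obj.vz 
     18  0.1525   +0.790  -0.337  +0.855  -0.452
     37  0.3136   +1.000  -0.448  +1.757  -0.930
     55  0.4661   +1.334  -0.625  +2.611  -1.383


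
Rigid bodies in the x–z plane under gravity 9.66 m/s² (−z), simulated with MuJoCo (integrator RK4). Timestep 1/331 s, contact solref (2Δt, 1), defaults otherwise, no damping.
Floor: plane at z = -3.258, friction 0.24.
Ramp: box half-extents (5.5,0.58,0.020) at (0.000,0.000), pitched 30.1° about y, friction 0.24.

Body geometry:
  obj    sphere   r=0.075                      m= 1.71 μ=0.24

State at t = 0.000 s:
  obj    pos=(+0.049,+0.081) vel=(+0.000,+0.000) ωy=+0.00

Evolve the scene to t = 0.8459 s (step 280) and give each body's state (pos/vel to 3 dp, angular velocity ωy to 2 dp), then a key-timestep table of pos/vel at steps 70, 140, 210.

State at t = 0.8459 s:
  obj    pos=(+1.120,-0.540) vel=(+2.533,-1.468) ωy=+39.02

Key-timestep trajectory:
   step    t(s)  obj.x    obj.z    obj.vx   obj.vz 
     70  0.2115   +0.116  +0.042  +0.633  -0.367
    140  0.4230   +0.317  -0.074  +1.266  -0.734
    210  0.6344   +0.652  -0.268  +1.900  -1.101


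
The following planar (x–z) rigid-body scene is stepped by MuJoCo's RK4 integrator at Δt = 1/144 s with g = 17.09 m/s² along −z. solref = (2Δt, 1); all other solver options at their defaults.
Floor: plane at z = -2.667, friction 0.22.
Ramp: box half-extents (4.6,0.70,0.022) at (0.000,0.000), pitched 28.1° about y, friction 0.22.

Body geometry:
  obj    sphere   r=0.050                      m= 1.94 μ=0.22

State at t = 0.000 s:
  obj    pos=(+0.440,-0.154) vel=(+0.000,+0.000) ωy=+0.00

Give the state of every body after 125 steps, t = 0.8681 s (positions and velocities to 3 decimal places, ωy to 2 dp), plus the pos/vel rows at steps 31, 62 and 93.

State at t = 0.8681 s:
  obj    pos=(+2.352,-1.174) vel=(+4.403,-2.351) ωy=+99.78

Key-timestep trajectory:
   step    t(s)  obj.x    obj.z    obj.vx   obj.vz 
     31  0.2153   +0.558  -0.216  +1.092  -0.583
     62  0.4306   +0.911  -0.405  +2.184  -1.166
     93  0.6458   +1.498  -0.718  +3.276  -1.749


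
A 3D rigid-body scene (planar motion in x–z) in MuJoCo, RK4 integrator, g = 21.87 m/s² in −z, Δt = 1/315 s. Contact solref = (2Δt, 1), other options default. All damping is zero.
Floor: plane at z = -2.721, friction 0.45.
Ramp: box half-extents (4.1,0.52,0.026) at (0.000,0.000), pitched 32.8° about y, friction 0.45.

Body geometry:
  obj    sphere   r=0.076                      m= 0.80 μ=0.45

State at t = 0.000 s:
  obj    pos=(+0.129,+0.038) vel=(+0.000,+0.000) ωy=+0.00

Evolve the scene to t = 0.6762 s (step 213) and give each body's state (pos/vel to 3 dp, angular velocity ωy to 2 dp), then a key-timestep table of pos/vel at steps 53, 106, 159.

State at t = 0.6762 s:
  obj    pos=(+1.755,-1.010) vel=(+4.810,-3.100) ωy=+75.28

Key-timestep trajectory:
   step    t(s)  obj.x    obj.z    obj.vx   obj.vz 
     53  0.1683   +0.230  -0.027  +1.197  -0.771
    106  0.3365   +0.532  -0.221  +2.394  -1.543
    159  0.5048   +1.035  -0.546  +3.591  -2.314


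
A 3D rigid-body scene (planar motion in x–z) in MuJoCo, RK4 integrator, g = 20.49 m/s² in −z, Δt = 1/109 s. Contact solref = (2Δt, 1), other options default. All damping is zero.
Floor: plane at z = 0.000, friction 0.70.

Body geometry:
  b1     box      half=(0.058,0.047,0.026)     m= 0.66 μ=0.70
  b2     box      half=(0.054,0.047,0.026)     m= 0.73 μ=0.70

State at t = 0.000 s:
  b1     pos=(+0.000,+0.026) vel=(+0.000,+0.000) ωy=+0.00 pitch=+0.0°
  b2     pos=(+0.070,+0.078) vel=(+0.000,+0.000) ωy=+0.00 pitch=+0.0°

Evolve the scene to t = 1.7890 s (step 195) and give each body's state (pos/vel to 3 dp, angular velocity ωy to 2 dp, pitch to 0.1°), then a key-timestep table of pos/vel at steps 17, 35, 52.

State at t = 1.7890 s:
  b1     pos=(+0.000,+0.026) vel=(+0.000,+0.000) ωy=+0.00 pitch=+0.0°
  b2     pos=(+0.123,+0.054) vel=(+0.000,+0.000) ωy=+0.00 pitch=+90.0°

Key-timestep trajectory:
   step    t(s)  b1.x    b1.z    b1.vx   b1.vz   b2.x    b2.z    b2.vx   b2.vz 
     17  0.1560   +0.000  +0.026  +0.000  +0.001   +0.100  +0.058  +0.286  +0.075
     35  0.3211   +0.000  +0.026  +0.000  +0.000   +0.135  +0.058  -0.063  -0.011
     52  0.4771   +0.000  +0.026  +0.000  +0.000   +0.124  +0.054  +0.107  +0.009


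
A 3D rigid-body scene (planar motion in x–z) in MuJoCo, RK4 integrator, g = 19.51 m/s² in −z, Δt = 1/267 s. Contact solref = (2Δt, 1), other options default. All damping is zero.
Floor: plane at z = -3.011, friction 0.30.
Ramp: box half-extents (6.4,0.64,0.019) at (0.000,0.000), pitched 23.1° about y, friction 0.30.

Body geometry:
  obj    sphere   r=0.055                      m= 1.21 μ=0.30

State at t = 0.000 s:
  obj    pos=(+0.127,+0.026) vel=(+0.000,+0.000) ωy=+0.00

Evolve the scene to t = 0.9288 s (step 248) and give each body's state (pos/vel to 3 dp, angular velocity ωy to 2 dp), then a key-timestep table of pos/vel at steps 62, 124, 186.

State at t = 0.9288 s:
  obj    pos=(+2.297,-0.899) vel=(+4.671,-1.992) ωy=+92.32

Key-timestep trajectory:
   step    t(s)  obj.x    obj.z    obj.vx   obj.vz 
     62  0.2322   +0.263  -0.032  +1.168  -0.498
    124  0.4644   +0.670  -0.205  +2.336  -0.996
    186  0.6966   +1.347  -0.494  +3.504  -1.494


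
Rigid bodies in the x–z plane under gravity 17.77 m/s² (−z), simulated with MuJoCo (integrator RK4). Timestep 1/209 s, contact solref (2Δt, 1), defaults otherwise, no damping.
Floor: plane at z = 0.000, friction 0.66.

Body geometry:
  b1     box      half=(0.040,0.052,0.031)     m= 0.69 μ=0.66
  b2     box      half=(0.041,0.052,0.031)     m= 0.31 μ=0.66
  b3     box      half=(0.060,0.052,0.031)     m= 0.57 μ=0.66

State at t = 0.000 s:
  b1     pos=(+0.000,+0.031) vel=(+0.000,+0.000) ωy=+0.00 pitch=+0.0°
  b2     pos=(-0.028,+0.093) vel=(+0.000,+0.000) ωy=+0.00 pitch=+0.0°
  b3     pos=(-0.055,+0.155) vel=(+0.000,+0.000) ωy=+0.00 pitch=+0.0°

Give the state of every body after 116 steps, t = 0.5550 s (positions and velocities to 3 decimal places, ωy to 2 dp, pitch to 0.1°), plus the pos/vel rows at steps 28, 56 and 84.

State at t = 0.5550 s:
  b1     pos=(+0.000,+0.031) vel=(+0.000,+0.000) ωy=+0.00 pitch=+0.0°
  b2     pos=(-0.077,+0.041) vel=(+0.000,+0.000) ωy=+0.00 pitch=-90.0°
  b3     pos=(-0.260,+0.031) vel=(+0.000,+0.000) ωy=+0.00 pitch=+180.0°

Key-timestep trajectory:
   step    t(s)  b1.x    b1.z    b1.vx   b1.vz   b2.x    b2.z    b2.vx   b2.vz   b3.x    b3.z    b3.vx   b3.vz 
     28  0.1340   +0.000  +0.031  +0.001  +0.000   -0.033  +0.094  -0.093  +0.021   -0.069  +0.151  -0.259  -0.083
     56  0.2679   +0.000  +0.031  +0.000  +0.000   -0.065  +0.083  -0.390  -0.517   -0.136  +0.083  -0.627  -1.373
     84  0.4019   +0.000  +0.031  +0.000  +0.000   -0.078  +0.041  +0.006  +0.005   -0.222  +0.062  -0.638  -0.258


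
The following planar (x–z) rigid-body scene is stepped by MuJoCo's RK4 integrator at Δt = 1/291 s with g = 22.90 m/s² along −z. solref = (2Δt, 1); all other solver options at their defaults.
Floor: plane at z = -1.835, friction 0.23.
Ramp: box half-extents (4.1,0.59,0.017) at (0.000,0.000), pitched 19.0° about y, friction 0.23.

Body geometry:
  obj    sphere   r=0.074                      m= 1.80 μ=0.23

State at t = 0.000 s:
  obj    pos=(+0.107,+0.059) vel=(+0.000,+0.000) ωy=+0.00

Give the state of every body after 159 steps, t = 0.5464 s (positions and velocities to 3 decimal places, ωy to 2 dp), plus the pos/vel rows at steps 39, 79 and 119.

State at t = 0.5464 s:
  obj    pos=(+0.859,-0.199) vel=(+2.751,-0.947) ωy=+39.31

Key-timestep trajectory:
   step    t(s)  obj.x    obj.z    obj.vx   obj.vz 
     39  0.1340   +0.152  +0.044  +0.675  -0.232
     79  0.2715   +0.293  -0.005  +1.367  -0.471
    119  0.4089   +0.528  -0.086  +2.059  -0.709


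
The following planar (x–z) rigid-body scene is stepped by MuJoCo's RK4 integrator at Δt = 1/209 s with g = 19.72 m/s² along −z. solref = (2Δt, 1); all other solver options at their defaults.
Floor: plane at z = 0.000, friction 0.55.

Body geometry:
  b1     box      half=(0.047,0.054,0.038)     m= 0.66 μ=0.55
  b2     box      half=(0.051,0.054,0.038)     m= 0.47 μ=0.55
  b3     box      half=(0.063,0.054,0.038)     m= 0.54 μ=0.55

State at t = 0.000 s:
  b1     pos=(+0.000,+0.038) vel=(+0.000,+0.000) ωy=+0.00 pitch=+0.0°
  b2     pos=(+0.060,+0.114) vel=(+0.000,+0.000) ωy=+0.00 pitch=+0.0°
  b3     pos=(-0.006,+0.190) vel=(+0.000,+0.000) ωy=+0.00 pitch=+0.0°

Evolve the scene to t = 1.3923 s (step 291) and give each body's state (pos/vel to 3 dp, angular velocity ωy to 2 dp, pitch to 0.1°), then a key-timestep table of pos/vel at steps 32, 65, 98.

State at t = 1.3923 s:
  b1     pos=(+0.000,+0.038) vel=(+0.000,+0.000) ωy=+0.00 pitch=+0.0°
  b2     pos=(+0.112,+0.051) vel=(+0.000,+0.000) ωy=+0.00 pitch=+90.0°
  b3     pos=(-0.162,+0.038) vel=(+0.000,+0.000) ωy=+0.00 pitch=+180.0°

Key-timestep trajectory:
   step    t(s)  b1.x    b1.z    b1.vx   b1.vz   b2.x    b2.z    b2.vx   b2.vz   b3.x    b3.z    b3.vx   b3.vz 
     32  0.1531   +0.000  +0.038  +0.001  -0.001   +0.063  +0.113  +0.134  -0.057   -0.042  +0.145  -0.564  +0.008
     65  0.3110   +0.000  +0.038  +0.000  +0.000   +0.122  +0.055  +0.280  +0.275   -0.158  +0.034  -0.311  +0.119
     98  0.4689   +0.000  +0.038  +0.000  +0.000   +0.117  +0.054  -0.380  -0.224   -0.162  +0.038  +0.000  +0.000


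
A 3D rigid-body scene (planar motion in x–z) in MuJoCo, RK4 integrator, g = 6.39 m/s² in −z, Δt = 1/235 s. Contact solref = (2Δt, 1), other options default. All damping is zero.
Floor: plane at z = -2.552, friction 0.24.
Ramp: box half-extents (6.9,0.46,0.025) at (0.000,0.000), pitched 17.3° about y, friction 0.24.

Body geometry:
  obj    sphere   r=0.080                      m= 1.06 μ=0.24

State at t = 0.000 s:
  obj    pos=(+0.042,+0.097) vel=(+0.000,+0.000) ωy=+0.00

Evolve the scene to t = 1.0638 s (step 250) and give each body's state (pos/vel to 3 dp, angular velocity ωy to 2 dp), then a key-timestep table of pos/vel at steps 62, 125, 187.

State at t = 1.0638 s:
  obj    pos=(+0.775,-0.132) vel=(+1.379,-0.429) ωy=+18.05

Key-timestep trajectory:
   step    t(s)  obj.x    obj.z    obj.vx   obj.vz 
     62  0.2638   +0.087  +0.083  +0.342  -0.107
    125  0.5319   +0.225  +0.040  +0.689  -0.215
    187  0.7957   +0.452  -0.031  +1.031  -0.321


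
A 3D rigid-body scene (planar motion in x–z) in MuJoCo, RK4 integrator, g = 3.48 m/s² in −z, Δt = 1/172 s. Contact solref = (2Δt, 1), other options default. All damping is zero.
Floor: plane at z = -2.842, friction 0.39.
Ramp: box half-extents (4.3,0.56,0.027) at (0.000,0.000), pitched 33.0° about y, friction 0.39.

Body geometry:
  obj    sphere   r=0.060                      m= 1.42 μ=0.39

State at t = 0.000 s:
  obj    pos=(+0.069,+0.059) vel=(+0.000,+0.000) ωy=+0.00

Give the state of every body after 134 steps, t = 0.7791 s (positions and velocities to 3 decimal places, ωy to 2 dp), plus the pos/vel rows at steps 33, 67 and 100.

State at t = 0.7791 s:
  obj    pos=(+0.414,-0.165) vel=(+0.885,-0.574) ωy=+17.57

Key-timestep trajectory:
   step    t(s)  obj.x    obj.z    obj.vx   obj.vz 
     33  0.1919   +0.090  +0.045  +0.218  -0.142
     67  0.3895   +0.155  +0.003  +0.442  -0.287
    100  0.5814   +0.261  -0.066  +0.660  -0.429


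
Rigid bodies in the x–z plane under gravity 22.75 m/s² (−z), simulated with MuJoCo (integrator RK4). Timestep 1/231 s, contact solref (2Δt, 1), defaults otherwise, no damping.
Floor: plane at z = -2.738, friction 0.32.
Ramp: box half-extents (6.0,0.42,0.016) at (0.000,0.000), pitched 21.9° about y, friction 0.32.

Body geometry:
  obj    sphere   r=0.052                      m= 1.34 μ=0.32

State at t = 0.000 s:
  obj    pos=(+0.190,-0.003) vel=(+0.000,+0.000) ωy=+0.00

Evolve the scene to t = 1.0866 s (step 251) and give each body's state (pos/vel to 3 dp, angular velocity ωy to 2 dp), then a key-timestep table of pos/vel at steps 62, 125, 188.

State at t = 1.0866 s:
  obj    pos=(+3.510,-1.338) vel=(+6.111,-2.456) ωy=+126.64

Key-timestep trajectory:
   step    t(s)  obj.x    obj.z    obj.vx   obj.vz 
     62  0.2684   +0.393  -0.085  +1.510  -0.607
    125  0.5411   +1.013  -0.334  +3.043  -1.223
    188  0.8139   +2.053  -0.752  +4.577  -1.840


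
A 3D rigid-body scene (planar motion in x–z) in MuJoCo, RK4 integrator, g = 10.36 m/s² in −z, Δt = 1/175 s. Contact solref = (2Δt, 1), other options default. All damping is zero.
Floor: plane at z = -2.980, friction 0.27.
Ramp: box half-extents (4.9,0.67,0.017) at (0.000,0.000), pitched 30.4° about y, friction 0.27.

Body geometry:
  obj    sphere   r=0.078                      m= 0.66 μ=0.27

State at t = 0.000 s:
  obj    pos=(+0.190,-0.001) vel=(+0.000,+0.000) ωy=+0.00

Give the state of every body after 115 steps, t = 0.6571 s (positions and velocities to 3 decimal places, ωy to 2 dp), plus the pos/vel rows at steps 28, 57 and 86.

State at t = 0.6571 s:
  obj    pos=(+0.887,-0.411) vel=(+2.123,-1.245) ωy=+31.54

Key-timestep trajectory:
   step    t(s)  obj.x    obj.z    obj.vx   obj.vz 
     28  0.1600   +0.231  -0.026  +0.517  -0.303
     57  0.3257   +0.361  -0.102  +1.052  -0.617
     86  0.4914   +0.580  -0.230  +1.587  -0.931


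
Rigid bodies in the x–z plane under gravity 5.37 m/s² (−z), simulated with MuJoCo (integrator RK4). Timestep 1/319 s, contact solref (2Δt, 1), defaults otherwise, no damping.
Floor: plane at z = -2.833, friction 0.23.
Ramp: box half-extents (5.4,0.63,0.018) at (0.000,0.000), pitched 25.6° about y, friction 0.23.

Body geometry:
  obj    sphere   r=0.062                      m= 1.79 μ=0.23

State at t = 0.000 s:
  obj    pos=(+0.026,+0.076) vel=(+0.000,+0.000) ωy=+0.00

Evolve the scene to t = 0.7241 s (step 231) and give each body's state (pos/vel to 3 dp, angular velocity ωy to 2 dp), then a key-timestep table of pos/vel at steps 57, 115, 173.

State at t = 0.7241 s:
  obj    pos=(+0.418,-0.112) vel=(+1.082,-0.519) ωy=+19.35

Key-timestep trajectory:
   step    t(s)  obj.x    obj.z    obj.vx   obj.vz 
     57  0.1787   +0.050  +0.065  +0.267  -0.128
    115  0.3605   +0.123  +0.030  +0.539  -0.258
    173  0.5423   +0.246  -0.029  +0.811  -0.388


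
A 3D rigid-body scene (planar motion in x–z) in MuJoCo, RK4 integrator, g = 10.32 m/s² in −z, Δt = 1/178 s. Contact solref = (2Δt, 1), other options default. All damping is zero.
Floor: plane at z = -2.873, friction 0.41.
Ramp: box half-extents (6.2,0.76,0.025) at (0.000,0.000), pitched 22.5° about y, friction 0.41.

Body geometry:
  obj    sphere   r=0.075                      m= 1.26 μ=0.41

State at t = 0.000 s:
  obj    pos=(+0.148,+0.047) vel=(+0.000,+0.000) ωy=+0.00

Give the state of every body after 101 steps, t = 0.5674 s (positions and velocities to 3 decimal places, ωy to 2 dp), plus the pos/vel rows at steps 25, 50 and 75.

State at t = 0.5674 s:
  obj    pos=(+0.568,-0.127) vel=(+1.479,-0.613) ωy=+21.33

Key-timestep trajectory:
   step    t(s)  obj.x    obj.z    obj.vx   obj.vz 
     25  0.1404   +0.174  +0.036  +0.366  -0.152
     50  0.2809   +0.251  +0.004  +0.732  -0.303
     75  0.4213   +0.379  -0.049  +1.098  -0.455


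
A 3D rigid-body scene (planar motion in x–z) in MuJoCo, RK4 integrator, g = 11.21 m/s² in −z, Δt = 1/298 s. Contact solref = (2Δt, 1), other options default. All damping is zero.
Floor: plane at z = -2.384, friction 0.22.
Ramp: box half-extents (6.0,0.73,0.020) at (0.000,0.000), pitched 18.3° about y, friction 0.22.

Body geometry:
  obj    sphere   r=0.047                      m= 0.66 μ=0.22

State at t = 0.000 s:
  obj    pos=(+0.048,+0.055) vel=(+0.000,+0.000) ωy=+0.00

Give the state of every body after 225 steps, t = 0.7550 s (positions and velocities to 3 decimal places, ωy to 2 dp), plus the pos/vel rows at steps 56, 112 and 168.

State at t = 0.7550 s:
  obj    pos=(+0.728,-0.170) vel=(+1.802,-0.596) ωy=+40.38

Key-timestep trajectory:
   step    t(s)  obj.x    obj.z    obj.vx   obj.vz 
     56  0.1879   +0.090  +0.041  +0.449  -0.148
    112  0.3758   +0.217  -0.001  +0.897  -0.297
    168  0.5638   +0.427  -0.071  +1.346  -0.445


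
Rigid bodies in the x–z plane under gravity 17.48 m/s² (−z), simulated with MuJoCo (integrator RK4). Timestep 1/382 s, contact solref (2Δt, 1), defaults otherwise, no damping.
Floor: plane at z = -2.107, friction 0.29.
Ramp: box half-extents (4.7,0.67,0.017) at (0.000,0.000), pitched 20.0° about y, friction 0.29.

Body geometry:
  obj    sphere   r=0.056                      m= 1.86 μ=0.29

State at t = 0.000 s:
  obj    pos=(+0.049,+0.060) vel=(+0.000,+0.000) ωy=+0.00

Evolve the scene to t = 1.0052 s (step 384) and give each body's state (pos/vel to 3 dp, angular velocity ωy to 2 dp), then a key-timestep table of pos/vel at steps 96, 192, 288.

State at t = 1.0052 s:
  obj    pos=(+2.077,-0.678) vel=(+4.034,-1.468) ωy=+76.65

Key-timestep trajectory:
   step    t(s)  obj.x    obj.z    obj.vx   obj.vz 
     96  0.2513   +0.176  +0.014  +1.009  -0.367
    192  0.5026   +0.556  -0.125  +2.017  -0.734
    288  0.7539   +1.190  -0.355  +3.025  -1.101


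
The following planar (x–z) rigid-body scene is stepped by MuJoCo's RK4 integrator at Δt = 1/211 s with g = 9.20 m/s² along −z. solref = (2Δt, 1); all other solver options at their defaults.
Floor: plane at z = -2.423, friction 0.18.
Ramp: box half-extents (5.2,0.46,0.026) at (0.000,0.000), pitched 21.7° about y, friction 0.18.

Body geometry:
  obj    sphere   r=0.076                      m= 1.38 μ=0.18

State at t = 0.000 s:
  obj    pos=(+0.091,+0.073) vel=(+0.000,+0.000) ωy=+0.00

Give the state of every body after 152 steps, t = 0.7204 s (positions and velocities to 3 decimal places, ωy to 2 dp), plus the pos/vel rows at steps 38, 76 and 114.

State at t = 0.7204 s:
  obj    pos=(+0.677,-0.160) vel=(+1.626,-0.647) ωy=+23.02

Key-timestep trajectory:
   step    t(s)  obj.x    obj.z    obj.vx   obj.vz 
     38  0.1801   +0.128  +0.059  +0.407  -0.162
     76  0.3602   +0.238  +0.015  +0.813  -0.324
    114  0.5403   +0.421  -0.058  +1.220  -0.485


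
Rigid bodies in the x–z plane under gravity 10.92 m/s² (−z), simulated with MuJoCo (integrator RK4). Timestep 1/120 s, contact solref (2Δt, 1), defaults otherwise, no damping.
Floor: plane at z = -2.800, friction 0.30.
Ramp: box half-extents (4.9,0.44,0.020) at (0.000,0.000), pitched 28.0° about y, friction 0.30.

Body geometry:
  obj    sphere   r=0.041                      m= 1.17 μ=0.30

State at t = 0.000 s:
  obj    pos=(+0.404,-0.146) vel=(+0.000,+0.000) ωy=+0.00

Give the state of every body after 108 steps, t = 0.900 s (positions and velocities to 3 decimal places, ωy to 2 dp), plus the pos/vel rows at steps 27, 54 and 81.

State at t = 0.900 s:
  obj    pos=(+1.714,-0.842) vel=(+2.910,-1.547) ωy=+80.36

Key-timestep trajectory:
   step    t(s)  obj.x    obj.z    obj.vx   obj.vz 
     27  0.2250   +0.486  -0.189  +0.728  -0.387
     54  0.4500   +0.732  -0.320  +1.455  -0.774
     81  0.6750   +1.141  -0.537  +2.182  -1.160


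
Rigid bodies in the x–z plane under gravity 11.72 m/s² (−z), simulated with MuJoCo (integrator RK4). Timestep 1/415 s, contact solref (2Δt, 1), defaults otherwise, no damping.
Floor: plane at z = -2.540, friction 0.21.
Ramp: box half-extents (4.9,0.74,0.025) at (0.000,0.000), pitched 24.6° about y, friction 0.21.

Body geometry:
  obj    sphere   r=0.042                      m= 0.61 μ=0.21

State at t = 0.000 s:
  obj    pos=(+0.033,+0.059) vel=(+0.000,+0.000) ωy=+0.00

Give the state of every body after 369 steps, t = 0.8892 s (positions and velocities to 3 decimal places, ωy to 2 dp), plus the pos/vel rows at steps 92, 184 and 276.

State at t = 0.8892 s:
  obj    pos=(+1.286,-0.515) vel=(+2.817,-1.290) ωy=+73.77

Key-timestep trajectory:
   step    t(s)  obj.x    obj.z    obj.vx   obj.vz 
     92  0.2217   +0.111  +0.023  +0.703  -0.322
    184  0.4434   +0.344  -0.084  +1.405  -0.643
    276  0.6651   +0.734  -0.262  +2.107  -0.965


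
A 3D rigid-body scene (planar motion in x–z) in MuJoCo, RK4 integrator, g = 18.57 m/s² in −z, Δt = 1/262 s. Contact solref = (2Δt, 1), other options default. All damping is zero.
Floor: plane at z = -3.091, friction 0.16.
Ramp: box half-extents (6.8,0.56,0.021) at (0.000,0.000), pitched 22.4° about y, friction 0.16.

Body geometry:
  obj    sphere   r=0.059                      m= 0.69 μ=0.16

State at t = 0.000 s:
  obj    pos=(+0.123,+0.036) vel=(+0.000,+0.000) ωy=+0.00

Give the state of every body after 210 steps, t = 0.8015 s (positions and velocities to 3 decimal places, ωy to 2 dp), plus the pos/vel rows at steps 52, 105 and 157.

State at t = 0.8015 s:
  obj    pos=(+1.624,-0.583) vel=(+3.746,-1.544) ωy=+68.65

Key-timestep trajectory:
   step    t(s)  obj.x    obj.z    obj.vx   obj.vz 
     52  0.1985   +0.215  -0.002  +0.928  -0.382
    105  0.4008   +0.498  -0.119  +1.873  -0.772
    157  0.5992   +0.962  -0.310  +2.801  -1.154


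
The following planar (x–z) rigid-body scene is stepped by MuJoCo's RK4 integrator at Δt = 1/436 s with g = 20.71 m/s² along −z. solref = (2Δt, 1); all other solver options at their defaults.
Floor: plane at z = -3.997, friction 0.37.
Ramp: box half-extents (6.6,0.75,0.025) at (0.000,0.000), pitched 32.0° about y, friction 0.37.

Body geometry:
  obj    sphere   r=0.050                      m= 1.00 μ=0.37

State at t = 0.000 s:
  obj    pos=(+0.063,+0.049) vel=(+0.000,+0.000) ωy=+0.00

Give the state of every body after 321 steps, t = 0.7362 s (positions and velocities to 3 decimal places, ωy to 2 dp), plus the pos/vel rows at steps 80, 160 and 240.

State at t = 0.7362 s:
  obj    pos=(+1.865,-1.077) vel=(+4.895,-3.058) ωy=+115.42

Key-timestep trajectory:
   step    t(s)  obj.x    obj.z    obj.vx   obj.vz 
     80  0.1835   +0.175  -0.021  +1.220  -0.762
    160  0.3670   +0.511  -0.231  +2.440  -1.525
    240  0.5505   +1.070  -0.580  +3.660  -2.287
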